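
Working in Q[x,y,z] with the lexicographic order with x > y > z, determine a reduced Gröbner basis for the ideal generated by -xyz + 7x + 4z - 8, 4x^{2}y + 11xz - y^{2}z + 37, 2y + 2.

f_1 = -xyz + 7x + 4z - 8, LT = xyz.
f_2 = 4x^{2}y + 11xz - y^{2}z + 37, LT = x^{2}y.
f_3 = 2y + 2, LT = y.

S(f_1,f_2): lcm = x^{2}yz. S = -7x^{2} - \tfrac{11}{4}xz^{2} - 4xz + 8x + \tfrac{1}{4}y^{2}z^{2} - \tfrac{37}{4}z.
  reduce S modulo (f_1, f_2, f_3):
  remainder -7x^{2} - \tfrac{11}{4}xz^{2} - 4xz + 8x + \tfrac{1}{4}z^{2} - \tfrac{37}{4}z ≠ 0; add g_4 = -7x^{2} - \tfrac{11}{4}xz^{2} - 4xz + 8x + \tfrac{1}{4}z^{2} - \tfrac{37}{4}z to the basis.

S(f_1,f_3): lcm = xyz. S = -xz - 7x - 4z + 8.
  reduce S modulo (f_1, f_2, f_3, g_4):
  remainder -xz - 7x - 4z + 8 ≠ 0; add g_5 = -xz - 7x - 4z + 8 to the basis.

S(f_2,f_3): lcm = x^{2}y. S = -x^{2} + \tfrac{11}{4}xz - \tfrac{1}{4}y^{2}z + \tfrac{37}{4}.
  reduce S modulo (f_1, f_2, f_3, g_4, g_5):
  remainder -\tfrac{36}{7}x - \tfrac{45}{28}z^{2} + \tfrac{27}{14}z + \tfrac{387}{28} ≠ 0; add g_6 = -\tfrac{36}{7}x - \tfrac{45}{28}z^{2} + \tfrac{27}{14}z + \tfrac{387}{28} to the basis.

S(f_1,g_4): lcm = x^{2}yz. S = -7x^{2} - \tfrac{11}{28}xyz^{3} - \tfrac{4}{7}xyz^{2} + \tfrac{8}{7}xyz - 4xz + 8x + \tfrac{1}{28}yz^{3} - \tfrac{37}{28}yz^{2}.
  reduce S modulo (f_1, f_2, f_3, g_4, g_5, g_6):
  remainder -\tfrac{45}{28}z^{3} - \tfrac{261}{28}z^{2} + \tfrac{1341}{28}z + \tfrac{1557}{28} ≠ 0; add g_7 = -\tfrac{45}{28}z^{3} - \tfrac{261}{28}z^{2} + \tfrac{1341}{28}z + \tfrac{1557}{28} to the basis.

The other S-polynomials (S(f_2,g_4), S(f_3,g_4), S(f_1,g_5), S(f_2,g_5), S(f_3,g_5), S(g_4,g_5), S(f_1,g_6), S(f_2,g_6), S(f_3,g_6), S(g_4,g_6), S(g_5,g_6), S(f_1,g_7), S(f_2,g_7), S(f_3,g_7), S(g_4,g_7), S(g_5,g_7), S(g_6,g_7)) all reduce to 0 modulo the current basis, so we have a Gröbner basis.
Inter-reduce: drop elements whose leading term is divisible by another's, tail-reduce, and make monic.

G = {x + \tfrac{5}{16}z^{2} - \tfrac{3}{8}z - \tfrac{43}{16}, y + 1, z^{3} + \tfrac{29}{5}z^{2} - \tfrac{149}{5}z - \tfrac{173}{5}}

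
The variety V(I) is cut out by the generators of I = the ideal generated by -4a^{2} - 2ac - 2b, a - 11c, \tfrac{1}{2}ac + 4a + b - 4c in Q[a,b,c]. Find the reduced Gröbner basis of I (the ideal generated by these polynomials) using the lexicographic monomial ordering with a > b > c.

G = {a - 11c, b + \tfrac{368}{9}c, c^{2} - \tfrac{16}{99}c}

f_1 = -4a^{2} - 2ac - 2b, LT = a^{2}.
f_2 = a - 11c, LT = a.
f_3 = \tfrac{1}{2}ac + 4a + b - 4c, LT = ac.

S(f_1,f_2): lcm = a^{2}. S = \tfrac{23}{2}ac + \tfrac{1}{2}b.
  reduce S modulo (f_1, f_2, f_3):
  remainder \tfrac{1}{2}b + \tfrac{253}{2}c^{2} ≠ 0; add g_4 = \tfrac{1}{2}b + \tfrac{253}{2}c^{2} to the basis.

S(f_1,f_3): lcm = a^{2}c. S = -8a^{2} - 2ab + \tfrac{1}{2}ac^{2} + 8ac + \tfrac{1}{2}bc.
  reduce S modulo (f_1, f_2, f_3, g_4):
  remainder 5445c^{3} - 880c^{2} ≠ 0; add g_5 = 5445c^{3} - 880c^{2} to the basis.

S(f_2,f_3): lcm = ac. S = -8a - 2b - 11c^{2} + 8c.
  reduce S modulo (f_1, f_2, f_3, g_4, g_5):
  remainder 495c^{2} - 80c ≠ 0; add g_6 = 495c^{2} - 80c to the basis.

The other S-polynomials (S(f_1,g_4), S(f_2,g_4), S(f_3,g_4), S(f_1,g_5), S(f_2,g_5), S(f_3,g_5), S(g_4,g_5), S(f_1,g_6), S(f_2,g_6), S(f_3,g_6), S(g_4,g_6), S(g_5,g_6)) all reduce to 0 modulo the current basis, so we have a Gröbner basis.
Inter-reduce: drop elements whose leading term is divisible by another's, tail-reduce, and make monic.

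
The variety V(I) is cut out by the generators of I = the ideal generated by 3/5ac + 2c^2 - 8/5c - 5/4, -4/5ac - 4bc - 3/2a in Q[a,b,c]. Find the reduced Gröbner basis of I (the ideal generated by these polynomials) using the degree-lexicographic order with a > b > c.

f_1 = 3/5ac + 2c^2 - 8/5c - 5/4, LT = ac.
f_2 = -4/5ac - 4bc - 3/2a, LT = ac.

S(f_1,f_2): lcm = ac. S = -5bc + 10/3c^2 - 15/8a - 8/3c - 25/12.
  leading term bc: no divisor's leading term divides it; move -5bc to the remainder.
  leading term c^2: no divisor's leading term divides it; move 10/3c^2 to the remainder.
  leading term a: no divisor's leading term divides it; move -15/8a to the remainder.
  leading term c: no divisor's leading term divides it; move -8/3c to the remainder.
  leading term 1: no divisor's leading term divides it; move -25/12 to the remainder.
  remainder -5bc + 10/3c^2 - 15/8a - 8/3c - 25/12 ≠ 0; add g_3 = -5bc + 10/3c^2 - 15/8a - 8/3c - 25/12 to the basis.

S(f_1,g_3): lcm = abc. S = 2/3ac^2 + 10/3bc^2 - 3/8a^2 - 8/15ac - 8/3bc - 5/12a - 25/12b.
  leading term ac^2: subtract (10/9c)·f_1 from 2/3ac^2 + 10/3bc^2 - 3/8a^2 - 8/15ac - 8/3bc - 5/12a - 25/12b → 10/3bc^2 - 20/9c^3 - 3/8a^2 - 8/15ac - 8/3bc + 16/9c^2 - 5/12a - 25/12b + 25/18c
  leading term bc^2: subtract (-2/3c)·g_3 from 10/3bc^2 - 20/9c^3 - 3/8a^2 - 8/15ac - 8/3bc + 16/9c^2 - 5/12a - 25/12b + 25/18c → -3/8a^2 - 107/60ac - 8/3bc - 5/12a - 25/12b
  leading term a^2: no divisor's leading term divides it; move -3/8a^2 to the remainder.
  leading term ac: subtract (-107/36)·f_1 from -107/60ac - 8/3bc - 5/12a - 25/12b → -8/3bc + 107/18c^2 - 5/12a - 25/12b - 214/45c - 535/144
  leading term bc: subtract (8/15)·g_3 from -8/3bc + 107/18c^2 - 5/12a - 25/12b - 214/45c - 535/144 → 25/6c^2 + 7/12a - 25/12b - 10/3c - 125/48
  leading term c^2: no divisor's leading term divides it; move 25/6c^2 to the remainder.
  leading term a: no divisor's leading term divides it; move 7/12a to the remainder.
  leading term b: no divisor's leading term divides it; move -25/12b to the remainder.
  leading term c: no divisor's leading term divides it; move -10/3c to the remainder.
  leading term 1: no divisor's leading term divides it; move -125/48 to the remainder.
  remainder -3/8a^2 + 25/6c^2 + 7/12a - 25/12b - 10/3c - 125/48 ≠ 0; add g_4 = -3/8a^2 + 25/6c^2 + 7/12a - 25/12b - 10/3c - 125/48 to the basis.

The other S-polynomials (S(f_2,g_3), S(f_1,g_4), S(f_2,g_4), S(g_3,g_4)) all reduce to 0 modulo the current basis, so we have a Gröbner basis.
Inter-reduce: drop elements whose leading term is divisible by another's, tail-reduce, and make monic.

G = {a^2 - 100/9c^2 - 14/9a + 50/9b + 80/9c + 125/18, ac + 10/3c^2 - 8/3c - 25/12, bc - 2/3c^2 + 3/8a + 8/15c + 5/12}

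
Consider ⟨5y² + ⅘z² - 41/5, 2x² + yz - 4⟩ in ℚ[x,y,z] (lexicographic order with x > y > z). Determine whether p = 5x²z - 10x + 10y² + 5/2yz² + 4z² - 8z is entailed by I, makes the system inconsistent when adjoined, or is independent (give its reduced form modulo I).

5x²z - 10x + 10y² + 5/2yz² + 4z² - 8z is independent of I; its normal form modulo I is -10x + 12/5z² + 2z + 82/5.

First compute the reduced Gröbner basis of I by Buchberger's algorithm.
f_1 = 5y² + ⅘z² - 41/5, LT = y².
f_2 = 2x² + yz - 4, LT = x².

The S-polynomials (S(f_1,f_2)) all reduce to 0 modulo the current basis, so we have a Gröbner basis.
Inter-reduce: drop elements whose leading term is divisible by another's, tail-reduce, and make monic.
Reduced Gröbner basis: {x² + ½yz - 2, y² + 4/25z² - 41/25}.
Label its elements g_1 = x² + ½yz - 2, g_2 = y² + 4/25z² - 41/25.

Reduce p = 5x²z - 10x + 10y² + 5/2yz² + 4z² - 8z modulo G:
  leading term x²z: subtract (5z)·g_1 from 5x²z - 10x + 10y² + 5/2yz² + 4z² - 8z → -10x + 10y² + 4z² + 2z
  leading term x: no divisor's leading term divides it; move -10x to the remainder.
  leading term y²: subtract (10)·g_2 from 10y² + 4z² + 2z → 12/5z² + 2z + 82/5
  leading term z²: no divisor's leading term divides it; move 12/5z² to the remainder.
  leading term z: no divisor's leading term divides it; move 2z to the remainder.
  leading term 1: no divisor's leading term divides it; move 82/5 to the remainder.
  normal form = -10x + 12/5z² + 2z + 82/5.
The normal form is nonzero, so p ∉ I. Since p minus its normal form lies in I, I + (p) = I + (r) where r = -10x + 12/5z² + 2z + 82/5; decide whether this ideal is the whole ring.
Run Buchberger on G together with r (pairs among the g_i already reduce to 0 since G is a Gröbner basis):
g_1 = x² + ½yz - 2, LT = x².
g_2 = y² + 4/25z² - 41/25, LT = y².
r = -10x + 12/5z² + 2z + 82/5, LT = x.

S(g_1,r): lcm = x². S = 6/25xz² + ⅕xz + 41/25x + ½yz - 2.
  reduce S modulo (g_1, g_2, r):
  remainder ½yz + 36/625z⁴ + 12/125z³ + 517/625z² + 82/125z + 431/625 ≠ 0; add m_4 = ½yz + 36/625z⁴ + 12/125z³ + 517/625z² + 82/125z + 431/625 to the basis.

S(g_2,m_4): lcm = y²z. S = -72/625yz⁴ - 24/125yz³ - 1034/625yz² - 164/125yz - 862/625y + 4/25z³ - 41/25z.
  reduce S modulo (g_1, g_2, r, m_4):
  remainder -862/625y + 5184/390625z⁷ + 3456/78125z⁶ + 163296/390625z⁵ + 73248/78125z⁴ + 278104/78125z³ + 71968/15625z² + 923083/390625z + 141368/78125 ≠ 0; add m_5 = -862/625y + 5184/390625z⁷ + 3456/78125z⁶ + 163296/390625z⁵ + 73248/78125z⁴ + 278104/78125z³ + 71968/15625z² + 923083/390625z + 141368/78125 to the basis.

S(g_2,m_5): lcm = y². S = 2592/269375yz⁷ + 1728/53875yz⁶ + 81648/269375yz⁵ + 36624/53875yz⁴ + 139052/53875yz³ + 35984/10775yz² + 923083/538750yz + 164/125y + 4/25z² - 41/25.
  reduce S modulo (g_1, g_2, r, m_4, m_5):
  remainder -186624/168359375z¹⁰ - 186624/33671875z⁹ - 9595584/168359375z⁸ - 6383232/33671875z⁷ - 158691456/168359375z⁶ - 68999232/33671875z⁵ - 930462404/168359375z⁴ - 228684164/33671875z³ - 1049610531/168359375z² - 71968/15625z - 891308/390625 ≠ 0; add m_6 = -186624/168359375z¹⁰ - 186624/33671875z⁹ - 9595584/168359375z⁸ - 6383232/33671875z⁷ - 158691456/168359375z⁶ - 68999232/33671875z⁵ - 930462404/168359375z⁴ - 228684164/33671875z³ - 1049610531/168359375z² - 71968/15625z - 891308/390625 to the basis.

S(m_4,m_5): lcm = yz. S = 2592/269375z⁸ + 1728/53875z⁷ + 81648/269375z⁶ + 36624/53875z⁵ + 726292/269375z⁴ + 190264/53875z³ + 1814391/538750z² + 328/125z + 862/625.
  reduce S modulo (g_1, g_2, r, m_4, m_5, m_6):
  remainder 2592/269375z⁸ + 1728/53875z⁷ + 81648/269375z⁶ + 36624/53875z⁵ + 726292/269375z⁴ + 190264/53875z³ + 1814391/538750z² + 328/125z + 862/625 ≠ 0; add m_7 = 2592/269375z⁸ + 1728/53875z⁷ + 81648/269375z⁶ + 36624/53875z⁵ + 726292/269375z⁴ + 190264/53875z³ + 1814391/538750z² + 328/125z + 862/625 to the basis.

The other S-polynomials (S(g_1,g_2), S(g_2,r), S(g_1,m_4), S(r,m_4), S(g_1,m_5), S(r,m_5), S(g_1,m_6), S(g_2,m_6), S(r,m_6), S(m_4,m_6), S(m_5,m_6), S(g_1,m_7), S(g_2,m_7), S(r,m_7), S(m_4,m_7), S(m_5,m_7), S(m_6,m_7)) all reduce to 0 modulo the current basis, so we have a Gröbner basis.
Inter-reduce: drop elements whose leading term is divisible by another's, tail-reduce, and make monic.
Reduced Gröbner basis: {x - 6/25z² - ⅕z - 41/25, y - 2592/269375z⁷ - 1728/53875z⁶ - 81648/269375z⁵ - 36624/53875z⁴ - 139052/53875z³ - 35984/10775z² - 923083/538750z - 164/125, z⁸ + 10/3z⁷ + 63/2z⁶ + 3815/54z⁵ + 181573/648z⁴ + 118915/324z³ + 201599/576z² + 88355/324z + 185761/1296}.
The reduced Gröbner basis of I + (p) is {x - 6/25z² - ⅕z - 41/25, y - 2592/269375z⁷ - 1728/53875z⁶ - 81648/269375z⁵ - 36624/53875z⁴ - 139052/53875z³ - 35984/10775z² - 923083/538750z - 164/125, z⁸ + 10/3z⁷ + 63/2z⁶ + 3815/54z⁵ + 181573/648z⁴ + 118915/324z³ + 201599/576z² + 88355/324z + 185761/1296} ≠ {1}, a proper ideal, so the enlarged system stays consistent: p is independent of I, with normal form -10x + 12/5z² + 2z + 82/5.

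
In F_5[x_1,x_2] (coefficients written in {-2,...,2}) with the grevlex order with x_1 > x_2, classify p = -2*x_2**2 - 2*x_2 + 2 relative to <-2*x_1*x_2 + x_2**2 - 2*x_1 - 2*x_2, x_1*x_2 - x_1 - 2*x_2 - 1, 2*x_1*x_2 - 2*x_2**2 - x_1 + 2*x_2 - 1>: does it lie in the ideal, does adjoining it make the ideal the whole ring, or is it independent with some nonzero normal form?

First compute the reduced Gröbner basis of I by Buchberger's algorithm.
f_1 = -2*x_1*x_2 + x_2**2 - 2*x_1 - 2*x_2, LT = x_1*x_2.
f_2 = x_1*x_2 - x_1 - 2*x_2 - 1, LT = x_1*x_2.
f_3 = 2*x_1*x_2 - 2*x_2**2 - x_1 + 2*x_2 - 1, LT = x_1*x_2.

S(f_1,f_2): lcm = x_1*x_2. S = 2*x_2**2 + 2*x_1 - 2*x_2 + 1.
  reduce S modulo (f_1, f_2, f_3):
  remainder 2*x_2**2 + 2*x_1 - 2*x_2 + 1 ≠ 0; add h_4 = 2*x_2**2 + 2*x_1 - 2*x_2 + 1 to the basis.

S(f_1,f_3): lcm = x_1*x_2. S = -2*x_2**2 - x_1 - 2.
  reduce S modulo (f_1, f_2, f_3, h_4):
  remainder x_1 - 2*x_2 - 1 ≠ 0; add h_5 = x_1 - 2*x_2 - 1 to the basis.

The other S-polynomials (S(f_2,f_3), S(f_1,h_4), S(f_2,h_4), S(f_3,h_4), S(f_1,h_5), S(f_2,h_5), S(f_3,h_5), S(h_4,h_5)) all reduce to 0 modulo the current basis, so we have a Gröbner basis.
Inter-reduce: drop elements whose leading term is divisible by another's, tail-reduce, and make monic.
Reduced Gröbner basis: {x_2**2 + x_2 - 1, x_1 - 2*x_2 - 1}.
Label its elements g_1 = x_2**2 + x_2 - 1, g_2 = x_1 - 2*x_2 - 1.

Reduce p = -2*x_2**2 - 2*x_2 + 2 modulo G:
  leading term x_2**2: subtract (-2)·g_1 from -2*x_2**2 - 2*x_2 + 2 → 0
  normal form = 0.
Since the normal form is 0, p ∈ I.

-2*x_2**2 - 2*x_2 + 2 lies in I (it reduces to 0).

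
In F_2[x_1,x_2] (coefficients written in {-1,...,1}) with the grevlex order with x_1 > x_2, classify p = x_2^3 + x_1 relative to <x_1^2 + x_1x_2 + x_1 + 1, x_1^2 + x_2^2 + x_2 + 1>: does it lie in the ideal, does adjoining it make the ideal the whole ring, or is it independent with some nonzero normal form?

x_2^3 + x_1 is independent of I; its normal form modulo I is x_1 + x_2.

First compute the reduced Gröbner basis of I by Buchberger's algorithm.
f_1 = x_1^2 + x_1x_2 + x_1 + 1, LT = x_1^2.
f_2 = x_1^2 + x_2^2 + x_2 + 1, LT = x_1^2.

S(f_1,f_2): lcm = x_1^2. S = x_1x_2 + x_2^2 + x_1 + x_2.
  reduce S modulo (f_1, f_2):
  remainder x_1x_2 + x_2^2 + x_1 + x_2 ≠ 0; add h_3 = x_1x_2 + x_2^2 + x_1 + x_2 to the basis.

S(f_1,h_3): lcm = x_1^2x_2. S = x_1^2 + x_2.
  reduce S modulo (f_1, f_2, h_3):
  remainder x_2^2 + 1 ≠ 0; add h_4 = x_2^2 + 1 to the basis.

The other S-polynomials (S(f_2,h_3), S(f_1,h_4), S(f_2,h_4), S(h_3,h_4)) all reduce to 0 modulo the current basis, so we have a Gröbner basis.
Inter-reduce: drop elements whose leading term is divisible by another's, tail-reduce, and make monic.
Reduced Gröbner basis: {x_1^2 + x_2, x_1x_2 + x_1 + x_2 + 1, x_2^2 + 1}.
Label its elements g_1 = x_1^2 + x_2, g_2 = x_1x_2 + x_1 + x_2 + 1, g_3 = x_2^2 + 1.

Reduce p = x_2^3 + x_1 modulo G:
  leading term x_2^3: subtract (x_2)·g_3 from x_2^3 + x_1 → x_1 + x_2
  leading term x_1: no divisor's leading term divides it; move x_1 to the remainder.
  leading term x_2: no divisor's leading term divides it; move x_2 to the remainder.
  normal form = x_1 + x_2.
The normal form is nonzero, so p ∉ I. Since p minus its normal form lies in I, I + (p) = I + (r) where r = x_1 + x_2; decide whether this ideal is the whole ring.
Run Buchberger on G together with r (pairs among the g_i already reduce to 0 since G is a Gröbner basis):
g_1 = x_1^2 + x_2, LT = x_1^2.
g_2 = x_1x_2 + x_1 + x_2 + 1, LT = x_1x_2.
g_3 = x_2^2 + 1, LT = x_2^2.
r = x_1 + x_2, LT = x_1.

S(g_1,r): lcm = x_1^2. S = x_1x_2 + x_2.
  reduce S modulo (g_1, g_2, g_3, r):
  remainder x_2 + 1 ≠ 0; add m_5 = x_2 + 1 to the basis.

The other S-polynomials (S(g_1,g_2), S(g_1,g_3), S(g_2,g_3), S(g_2,r), S(g_3,r), S(g_1,m_5), S(g_2,m_5), S(g_3,m_5), S(r,m_5)) all reduce to 0 modulo the current basis, so we have a Gröbner basis.
Inter-reduce: drop elements whose leading term is divisible by another's, tail-reduce, and make monic.
Reduced Gröbner basis: {x_1 + 1, x_2 + 1}.
The reduced Gröbner basis of I + (p) is {x_1 + 1, x_2 + 1} ≠ {1}, a proper ideal, so the enlarged system stays consistent: p is independent of I, with normal form x_1 + x_2.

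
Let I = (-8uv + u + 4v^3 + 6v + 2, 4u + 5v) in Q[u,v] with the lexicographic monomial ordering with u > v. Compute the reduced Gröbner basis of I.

f_1 = -8uv + u + 4v^3 + 6v + 2, LT = uv.
f_2 = 4u + 5v, LT = u.

S(f_1,f_2): lcm = uv. S = -1/8u - 1/2v^3 - 5/4v^2 - 3/4v - 1/4.
  leading term u: subtract (-1/32)·f_2 from -1/8u - 1/2v^3 - 5/4v^2 - 3/4v - 1/4 → -1/2v^3 - 5/4v^2 - 19/32v - 1/4
  leading term v^3: no divisor's leading term divides it; move -1/2v^3 to the remainder.
  leading term v^2: no divisor's leading term divides it; move -5/4v^2 to the remainder.
  leading term v: no divisor's leading term divides it; move -19/32v to the remainder.
  leading term 1: no divisor's leading term divides it; move -1/4 to the remainder.
  remainder -1/2v^3 - 5/4v^2 - 19/32v - 1/4 ≠ 0; add g_3 = -1/2v^3 - 5/4v^2 - 19/32v - 1/4 to the basis.

The other S-polynomials (S(f_1,g_3), S(f_2,g_3)) all reduce to 0 modulo the current basis, so we have a Gröbner basis.
Inter-reduce: drop elements whose leading term is divisible by another's, tail-reduce, and make monic.

G = {u + 5/4v, v^3 + 5/2v^2 + 19/16v + 1/2}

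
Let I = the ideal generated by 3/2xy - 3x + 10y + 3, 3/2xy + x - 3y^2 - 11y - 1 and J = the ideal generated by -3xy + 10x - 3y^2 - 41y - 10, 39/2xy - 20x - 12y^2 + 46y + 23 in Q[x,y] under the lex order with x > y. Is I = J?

Equality of ideals is decidable: compute both reduced Gröbner bases (unique for the ordering) and check whether they agree.
Buchberger on the first generating set:
f_1 = 3/2xy - 3x + 10y + 3, LT = xy.
f_2 = 3/2xy + x - 3y^2 - 11y - 1, LT = xy.

S(f_1,f_2): lcm = xy. S = -8/3x + 2y^2 + 14y + 8/3.
  reduce S modulo (f_1, f_2):
  remainder -8/3x + 2y^2 + 14y + 8/3 ≠ 0; add g_3 = -8/3x + 2y^2 + 14y + 8/3 to the basis.

S(f_1,g_3): lcm = xy. S = -2x + 3/4y^3 + 21/4y^2 + 23/3y + 2.
  reduce S modulo (f_1, f_2, g_3):
  remainder 3/4y^3 + 15/4y^2 - 17/6y ≠ 0; add g_4 = 3/4y^3 + 15/4y^2 - 17/6y to the basis.

The other S-polynomials (S(f_2,g_3), S(f_1,g_4), S(f_2,g_4), S(g_3,g_4)) all reduce to 0 modulo the current basis, so we have a Gröbner basis.
Inter-reduce: drop elements whose leading term is divisible by another's, tail-reduce, and make monic.
Reduced Gröbner basis: {x - 3/4y^2 - 21/4y - 1, y^3 + 5y^2 - 34/9y}.

Buchberger on the second generating set:
h_1 = -3xy + 10x - 3y^2 - 41y - 10, LT = xy.
h_2 = 39/2xy - 20x - 12y^2 + 46y + 23, LT = xy.

S(h_1,h_2): lcm = xy. S = -30/13x + 21/13y^2 + 147/13y + 28/13.
  reduce S modulo (h_1, h_2):
  remainder -30/13x + 21/13y^2 + 147/13y + 28/13 ≠ 0; add k_3 = -30/13x + 21/13y^2 + 147/13y + 28/13 to the basis.

S(h_1,k_3): lcm = xy. S = -10/3x + 7/10y^3 + 59/10y^2 + 73/5y + 10/3.
  reduce S modulo (h_1, h_2, k_3):
  remainder 7/10y^3 + 107/30y^2 - 26/15y + 2/9 ≠ 0; add k_4 = 7/10y^3 + 107/30y^2 - 26/15y + 2/9 to the basis.

The other S-polynomials (S(h_2,k_3), S(h_1,k_4), S(h_2,k_4), S(k_3,k_4)) all reduce to 0 modulo the current basis, so we have a Gröbner basis.
Inter-reduce: drop elements whose leading term is divisible by another's, tail-reduce, and make monic.
Reduced Gröbner basis: {x - 7/10y^2 - 49/10y - 14/15, y^3 + 107/21y^2 - 52/21y + 20/63}.

These differ, so the ideals are not equal.

No, the ideals differ.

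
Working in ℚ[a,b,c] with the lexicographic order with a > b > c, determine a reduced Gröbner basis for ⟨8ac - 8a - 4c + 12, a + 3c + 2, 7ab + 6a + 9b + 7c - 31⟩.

G = {a + 3c + 2, b + 106/59c - 12/59, c² - ⅙c - 7/6}

f_1 = 8ac - 8a - 4c + 12, LT = ac.
f_2 = a + 3c + 2, LT = a.
f_3 = 7ab + 6a + 9b + 7c - 31, LT = ab.

S(f_1,f_2): lcm = ac. S = -a - 3c² - 5/2c + 3/2.
  reduce S modulo (f_1, f_2, f_3):
  remainder -3c² + ½c + 7/2 ≠ 0; add g_4 = -3c² + ½c + 7/2 to the basis.

S(f_1,f_3): lcm = abc. S = -ab - 6/7ac - 25/14bc + 3/2b - c² + 31/7c.
  reduce S modulo (f_1, f_2, f_3, g_4):
  remainder 17/14bc + 7/2b + 269/42c + 11/6 ≠ 0; add g_5 = 17/14bc + 7/2b + 269/42c + 11/6 to the basis.

S(f_2,f_3): lcm = ab. S = -6/7a + 3bc + 5/7b - c + 31/7.
  reduce S modulo (f_1, f_2, f_3, g_4, g_5):
  remainder -944/119b - 1696/119c + 192/119 ≠ 0; add g_6 = -944/119b - 1696/119c + 192/119 to the basis.

The other S-polynomials (S(f_1,g_4), S(f_2,g_4), S(f_3,g_4), S(f_1,g_5), S(f_2,g_5), S(f_3,g_5), S(g_4,g_5), S(f_1,g_6), S(f_2,g_6), S(f_3,g_6), S(g_4,g_6), S(g_5,g_6)) all reduce to 0 modulo the current basis, so we have a Gröbner basis.
Inter-reduce: drop elements whose leading term is divisible by another's, tail-reduce, and make monic.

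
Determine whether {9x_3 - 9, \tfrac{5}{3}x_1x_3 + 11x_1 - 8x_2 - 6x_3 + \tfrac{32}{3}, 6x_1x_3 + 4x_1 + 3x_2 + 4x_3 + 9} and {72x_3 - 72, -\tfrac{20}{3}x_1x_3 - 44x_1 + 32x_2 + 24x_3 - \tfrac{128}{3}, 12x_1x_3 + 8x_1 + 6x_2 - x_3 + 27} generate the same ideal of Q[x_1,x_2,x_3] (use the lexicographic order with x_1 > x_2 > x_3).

Yes, the ideals are equal.

For a fixed monomial order, each ideal has a unique reduced Gröbner basis; comparing bases decides equality.
Buchberger on the first generating set:
f_1 = 9x_3 - 9, LT = x_3.
f_2 = \tfrac{5}{3}x_1x_3 + 11x_1 - 8x_2 - 6x_3 + \tfrac{32}{3}, LT = x_1x_3.
f_3 = 6x_1x_3 + 4x_1 + 3x_2 + 4x_3 + 9, LT = x_1x_3.

S(f_1,f_2): lcm = x_1x_3. S = -\tfrac{38}{5}x_1 + \tfrac{24}{5}x_2 + \tfrac{18}{5}x_3 - \tfrac{32}{5}.
  reduce S modulo (f_1, f_2, f_3):
  remainder -\tfrac{38}{5}x_1 + \tfrac{24}{5}x_2 - \tfrac{14}{5} ≠ 0; add g_4 = -\tfrac{38}{5}x_1 + \tfrac{24}{5}x_2 - \tfrac{14}{5} to the basis.

S(f_1,f_3): lcm = x_1x_3. S = -\tfrac{5}{3}x_1 - \tfrac{1}{2}x_2 - \tfrac{2}{3}x_3 - \tfrac{3}{2}.
  reduce S modulo (f_1, f_2, f_3, g_4):
  remainder -\tfrac{59}{38}x_2 - \tfrac{59}{38} ≠ 0; add g_5 = -\tfrac{59}{38}x_2 - \tfrac{59}{38} to the basis.

The other S-polynomials (S(f_2,f_3), S(f_1,g_4), S(f_2,g_4), S(f_3,g_4), S(f_1,g_5), S(f_2,g_5), S(f_3,g_5), S(g_4,g_5)) all reduce to 0 modulo the current basis, so we have a Gröbner basis.
Inter-reduce: drop elements whose leading term is divisible by another's, tail-reduce, and make monic.
Reduced Gröbner basis: {x_1 + 1, x_2 + 1, x_3 - 1}.

Buchberger on the second generating set:
h_1 = 72x_3 - 72, LT = x_3.
h_2 = -\tfrac{20}{3}x_1x_3 - 44x_1 + 32x_2 + 24x_3 - \tfrac{128}{3}, LT = x_1x_3.
h_3 = 12x_1x_3 + 8x_1 + 6x_2 - x_3 + 27, LT = x_1x_3.

S(h_1,h_2): lcm = x_1x_3. S = -\tfrac{38}{5}x_1 + \tfrac{24}{5}x_2 + \tfrac{18}{5}x_3 - \tfrac{32}{5}.
  reduce S modulo (h_1, h_2, h_3):
  remainder -\tfrac{38}{5}x_1 + \tfrac{24}{5}x_2 - \tfrac{14}{5} ≠ 0; add k_4 = -\tfrac{38}{5}x_1 + \tfrac{24}{5}x_2 - \tfrac{14}{5} to the basis.

S(h_1,h_3): lcm = x_1x_3. S = -\tfrac{5}{3}x_1 - \tfrac{1}{2}x_2 + \tfrac{1}{12}x_3 - \tfrac{9}{4}.
  reduce S modulo (h_1, h_2, h_3, k_4):
  remainder -\tfrac{59}{38}x_2 - \tfrac{59}{38} ≠ 0; add k_5 = -\tfrac{59}{38}x_2 - \tfrac{59}{38} to the basis.

The other S-polynomials (S(h_2,h_3), S(h_1,k_4), S(h_2,k_4), S(h_3,k_4), S(h_1,k_5), S(h_2,k_5), S(h_3,k_5), S(k_4,k_5)) all reduce to 0 modulo the current basis, so we have a Gröbner basis.
Inter-reduce: drop elements whose leading term is divisible by another's, tail-reduce, and make monic.
Reduced Gröbner basis: {x_1 + 1, x_2 + 1, x_3 - 1}.

The two bases agree; hence the ideals are identical.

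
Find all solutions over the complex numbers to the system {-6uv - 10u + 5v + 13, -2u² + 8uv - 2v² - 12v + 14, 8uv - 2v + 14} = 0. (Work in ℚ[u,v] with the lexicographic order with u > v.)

{(2, -1)}

Compute a lex Gröbner basis by Buchberger's algorithm.
f_1 = -6uv - 10u + 5v + 13, LT = uv.
f_2 = -2u² + 8uv - 2v² - 12v + 14, LT = u².
f_3 = 8uv - 2v + 14, LT = uv.

S(f_1,f_2): lcm = u²v. S = 5/3u² + 4uv² - ⅚uv - 13/6u - v³ - 6v² + 7v.
  leading term u²: subtract (-⅚)·f_2 from 5/3u² + 4uv² - ⅚uv - 13/6u - v³ - 6v² + 7v → 4uv² + 35/6uv - 13/6u - v³ - 23/3v² - 3v + 35/3
  leading term uv²: subtract (-⅔v)·f_1 from 4uv² + 35/6uv - 13/6u - v³ - 23/3v² - 3v + 35/3 → -⅚uv - 13/6u - v³ - 13/3v² + 17/3v + 35/3
  leading term uv: subtract (5/36)·f_1 from -⅚uv - 13/6u - v³ - 13/3v² + 17/3v + 35/3 → -7/9u - v³ - 13/3v² + 179/36v + 355/36
  leading term u: no divisor's leading term divides it; move -7/9u to the remainder.
  leading term v³: no divisor's leading term divides it; move -v³ to the remainder.
  leading term v²: no divisor's leading term divides it; move -13/3v² to the remainder.
  leading term v: no divisor's leading term divides it; move 179/36v to the remainder.
  leading term 1: no divisor's leading term divides it; move 355/36 to the remainder.
  remainder -7/9u - v³ - 13/3v² + 179/36v + 355/36 ≠ 0; add h_4 = -7/9u - v³ - 13/3v² + 179/36v + 355/36 to the basis.

S(f_1,f_3): lcm = uv. S = 5/3u - 7/12v - 47/12.
  leading term u: subtract (-15/7)·h_4 from 5/3u - 7/12v - 47/12 → -15/7v³ - 65/7v² + 141/14v + 241/14
  leading term v³: no divisor's leading term divides it; move -15/7v³ to the remainder.
  leading term v²: no divisor's leading term divides it; move -65/7v² to the remainder.
  leading term v: no divisor's leading term divides it; move 141/14v to the remainder.
  leading term 1: no divisor's leading term divides it; move 241/14 to the remainder.
  remainder -15/7v³ - 65/7v² + 141/14v + 241/14 ≠ 0; add h_5 = -15/7v³ - 65/7v² + 141/14v + 241/14 to the basis.

S(f_2,f_3): lcm = u²v. S = -4uv² + ¼uv - 7/4u + v³ + 6v² - 7v.
  leading term uv²: subtract (⅔v)·f_1 from -4uv² + ¼uv - 7/4u + v³ + 6v² - 7v → 83/12uv - 7/4u + v³ + 8/3v² - 47/3v
  leading term uv: subtract (-83/72)·f_1 from 83/12uv - 7/4u + v³ + 8/3v² - 47/3v → -239/18u + v³ + 8/3v² - 713/72v + 1079/72
  leading term u: subtract (239/14)·h_4 from -239/18u + v³ + 8/3v² - 713/72v + 1079/72 → 253/14v³ + 1073/14v² - 1327/14v - 2147/14
  leading term v³: subtract (-253/30)·h_5 from 253/14v³ + 1073/14v² - 1327/14v - 2147/14 → -5/3v² - 197/20v - 491/60
  leading term v²: no divisor's leading term divides it; move -5/3v² to the remainder.
  leading term v: no divisor's leading term divides it; move -197/20v to the remainder.
  leading term 1: no divisor's leading term divides it; move -491/60 to the remainder.
  remainder -5/3v² - 197/20v - 491/60 ≠ 0; add h_6 = -5/3v² - 197/20v - 491/60 to the basis.

S(f_1,h_4): lcm = uv. S = 5/3u - 9/7v⁴ - 39/7v³ + 179/28v² + 995/84v - 13/6.
  leading term u: subtract (-15/7)·h_4 from 5/3u - 9/7v⁴ - 39/7v³ + 179/28v² + 995/84v - 13/6 → -9/7v⁴ - 54/7v³ - 81/28v² + 45/2v + 531/28
  leading term v⁴: subtract (⅗v)·h_5 from -9/7v⁴ - 54/7v³ - 81/28v² + 45/2v + 531/28 → -15/7v³ - 1251/140v² + 426/35v + 531/28
  leading term v³: subtract (1)·h_5 from -15/7v³ - 1251/140v² + 426/35v + 531/28 → 7/20v² + 21/10v + 7/4
  leading term v²: subtract (-21/100)·h_6 from 7/20v² + 21/10v + 7/4 → 63/2000v + 63/2000
  leading term v: no divisor's leading term divides it; move 63/2000v to the remainder.
  leading term 1: no divisor's leading term divides it; move 63/2000 to the remainder.
  remainder 63/2000v + 63/2000 ≠ 0; add h_7 = 63/2000v + 63/2000 to the basis.

The other S-polynomials (S(f_2,h_4), S(f_3,h_4), S(f_1,h_5), S(f_2,h_5), S(f_3,h_5), S(h_4,h_5), S(f_1,h_6), S(f_2,h_6), S(f_3,h_6), S(h_4,h_6), S(h_5,h_6), S(f_1,h_7), S(f_2,h_7), S(f_3,h_7), S(h_4,h_7), S(h_5,h_7), S(h_6,h_7)) all reduce to 0 modulo the current basis, so we have a Gröbner basis.
Inter-reduce: drop elements whose leading term is divisible by another's, tail-reduce, and make monic.
Reduced Gröbner basis: {u - 2, v + 1}.

From the last basis element, v + 1 = 0, so v takes values in {-1}. Each choice, substituted upward through the basis, yields the corresponding point(s) of the solution set.
  v = -1: the earlier basis element becomes u - 2 = 0, giving u = 2 — point (2, -1).
Each listed point satisfies every original equation (direct substitution).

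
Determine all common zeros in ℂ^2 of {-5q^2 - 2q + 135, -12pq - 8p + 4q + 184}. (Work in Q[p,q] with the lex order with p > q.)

Compute a lex Gröbner basis by Buchberger's algorithm.
f_1 = -5q^2 - 2q + 135, LT = q^2.
f_2 = -12pq - 8p + 4q + 184, LT = pq.

S(f_1,f_2): lcm = pq^2. S = -4/15pq - 27p + 1/3q^2 + 46/3q.
  reduce S modulo (f_1, f_2):
  remainder -1207/45p + 136/9q + 221/45 ≠ 0; add h_3 = -1207/45p + 136/9q + 221/45 to the basis.

The other S-polynomials (S(f_1,h_3), S(f_2,h_3)) all reduce to 0 modulo the current basis, so we have a Gröbner basis.
Inter-reduce: drop elements whose leading term is divisible by another's, tail-reduce, and make monic.
Reduced Gröbner basis: {p - 40/71q - 13/71, q^2 + 2/5q - 27}.

From the last basis element, q^2 + 2/5q - 27 = 0, so q takes values in {-27/5, 5}. Each choice, substituted upward through the basis, yields the corresponding point(s) of the solution set.
  q = -27/5: the earlier basis element becomes p + 203/71 = 0, giving p = -203/71 — point (-203/71, -27/5).
  q = 5: the earlier basis element becomes p - 3 = 0, giving p = 3 — point (3, 5).
This is the nonlinear analogue of row-reducing a linear system.

{(-203/71, -27/5), (3, 5)}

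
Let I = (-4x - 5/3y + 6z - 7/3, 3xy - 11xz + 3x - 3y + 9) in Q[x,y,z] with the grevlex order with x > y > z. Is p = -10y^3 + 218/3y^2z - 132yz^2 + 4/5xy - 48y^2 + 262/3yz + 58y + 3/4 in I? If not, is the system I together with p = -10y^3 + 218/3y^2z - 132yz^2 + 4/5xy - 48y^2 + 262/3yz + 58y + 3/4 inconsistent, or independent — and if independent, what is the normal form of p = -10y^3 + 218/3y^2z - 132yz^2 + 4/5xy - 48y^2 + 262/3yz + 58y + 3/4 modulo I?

First compute the reduced Gröbner basis of I by Buchberger's algorithm.
f_1 = -4x - 5/3y + 6z - 7/3, LT = x.
f_2 = 3xy - 11xz + 3x - 3y + 9, LT = xy.

S(f_1,f_2): lcm = xy. S = 5/12y^2 + 11/3xz - 3/2yz - x + 19/12y - 3.
  leading term y^2: no divisor's leading term divides it; move 5/12y^2 to the remainder.
  leading term xz: subtract (-11/12z)·f_1 from 11/3xz - 3/2yz - x + 19/12y - 3 → -109/36yz + 11/2z^2 - x + 19/12y - 77/36z - 3
  leading term yz: no divisor's leading term divides it; move -109/36yz to the remainder.
  leading term z^2: no divisor's leading term divides it; move 11/2z^2 to the remainder.
  leading term x: subtract (1/4)·f_1 from -x + 19/12y - 77/36z - 3 → 2y - 131/36z - 29/12
  leading term y: no divisor's leading term divides it; move 2y to the remainder.
  leading term z: no divisor's leading term divides it; move -131/36z to the remainder.
  leading term 1: no divisor's leading term divides it; move -29/12 to the remainder.
  remainder 5/12y^2 - 109/36yz + 11/2z^2 + 2y - 131/36z - 29/12 ≠ 0; add h_3 = 5/12y^2 - 109/36yz + 11/2z^2 + 2y - 131/36z - 29/12 to the basis.

S(f_1,h_3): leading monomials are coprime, so the S-polynomial reduces to 0 (Buchberger's first criterion).
S(f_2,h_3): lcm = xy^2. S = 18/5xyz - 66/5xz^2 - 19/5xy - y^2 + 131/15xz + 29/5x + 3y.
  leading term xyz: subtract (-9/10yz)·f_1 from 18/5xyz - 66/5xz^2 - 19/5xy - y^2 + 131/15xz + 29/5x + 3y → -3/2y^2z - 66/5xz^2 + 27/5yz^2 - 19/5xy - y^2 + 131/15xz - 21/10yz + 29/5x + 3y
  leading term y^2z: subtract (-18/5z)·h_3 from -3/2y^2z - 66/5xz^2 + 27/5yz^2 - 19/5xy - y^2 + 131/15xz - 21/10yz + 29/5x + 3y → -66/5xz^2 - 11/2yz^2 + 99/5z^3 - 19/5xy - y^2 + 131/15xz + 51/10yz - 131/10z^2 + 29/5x + 3y - 87/10z
  leading term xz^2: subtract (33/10z^2)·f_1 from -66/5xz^2 - 11/2yz^2 + 99/5z^3 - 19/5xy - y^2 + 131/15xz + 51/10yz - 131/10z^2 + 29/5x + 3y - 87/10z → -19/5xy - y^2 + 131/15xz + 51/10yz - 27/5z^2 + 29/5x + 3y - 87/10z
  leading term xy: subtract (19/20y)·f_1 from -19/5xy - y^2 + 131/15xz + 51/10yz - 27/5z^2 + 29/5x + 3y - 87/10z → 7/12y^2 + 131/15xz - 3/5yz - 27/5z^2 + 29/5x + 313/60y - 87/10z
  leading term y^2: subtract (7/5)·h_3 from 7/12y^2 + 131/15xz - 3/5yz - 27/5z^2 + 29/5x + 313/60y - 87/10z → 131/15xz + 131/36yz - 131/10z^2 + 29/5x + 29/12y - 649/180z + 203/60
  leading term xz: subtract (-131/60z)·f_1 from 131/15xz + 131/36yz - 131/10z^2 + 29/5x + 29/12y - 649/180z + 203/60 → 29/5x + 29/12y - 87/10z + 203/60
  leading term x: subtract (-29/20)·f_1 from 29/5x + 29/12y - 87/10z + 203/60 → 0
  remainder 0.

Every S-polynomial of the final basis reduces to 0, so we have a Gröbner basis.
Inter-reduce: drop elements whose leading term is divisible by another's, tail-reduce, and make monic.
Reduced Gröbner basis: {y^2 - 109/15yz + 66/5z^2 + 24/5y - 131/15z - 29/5, x + 5/12y - 3/2z + 7/12}.
Label its elements g_1 = y^2 - 109/15yz + 66/5z^2 + 24/5y - 131/15z - 29/5, g_2 = x + 5/12y - 3/2z + 7/12.

Reduce p = -10y^3 + 218/3y^2z - 132yz^2 + 4/5xy - 48y^2 + 262/3yz + 58y + 3/4 modulo G:
  leading term y^3: subtract (-10y)·g_1 from -10y^3 + 218/3y^2z - 132yz^2 + 4/5xy - 48y^2 + 262/3yz + 58y + 3/4 → 4/5xy + 3/4
  leading term xy: subtract (4/5y)·g_2 from 4/5xy + 3/4 → -1/3y^2 + 6/5yz - 7/15y + 3/4
  leading term y^2: subtract (-1/3)·g_1 from -1/3y^2 + 6/5yz - 7/15y + 3/4 → -11/9yz + 22/5z^2 + 17/15y - 131/45z - 71/60
  leading term yz: no divisor's leading term divides it; move -11/9yz to the remainder.
  leading term z^2: no divisor's leading term divides it; move 22/5z^2 to the remainder.
  leading term y: no divisor's leading term divides it; move 17/15y to the remainder.
  leading term z: no divisor's leading term divides it; move -131/45z to the remainder.
  leading term 1: no divisor's leading term divides it; move -71/60 to the remainder.
  normal form = -11/9yz + 22/5z^2 + 17/15y - 131/45z - 71/60.
The normal form is nonzero, so p ∉ I. Since p minus its normal form lies in I, I + (p) = I + (r) where r = -11/9yz + 22/5z^2 + 17/15y - 131/45z - 71/60; decide whether this ideal is the whole ring.
Run Buchberger on G together with r (pairs among the g_i already reduce to 0 since G is a Gröbner basis):
g_1 = y^2 - 109/15yz + 66/5z^2 + 24/5y - 131/15z - 29/5, LT = y^2.
g_2 = x + 5/12y - 3/2z + 7/12, LT = x.
r = -11/9yz + 22/5z^2 + 17/15y - 131/45z - 71/60, LT = yz.

S(g_1,g_2): leading monomials are coprime, so the S-polynomial reduces to 0 (Buchberger's first criterion).
S(g_1,r): lcm = y^2z. S = -11/3yz^2 + 66/5z^3 + 51/55y^2 + 133/55yz - 131/15z^2 - 213/220y - 29/5z.
  leading term yz^2: subtract (3z)·r from -11/3yz^2 + 66/5z^3 + 51/55y^2 + 133/55yz - 131/15z^2 - 213/220y - 29/5z → 51/55y^2 - 54/55yz - 213/220y - 9/4z
  leading term y^2: subtract (51/55)·g_1 from 51/55y^2 - 54/55yz - 213/220y - 9/4z → 1583/275yz - 306/25z^2 - 5961/1100y + 6433/1100z + 1479/275
  leading term yz: subtract (-14247/3025)·r from 1583/275yz - 306/25z^2 - 5961/1100y + 6433/1100z + 1479/275 → 11664/1375z^2 - 4923/60500y - 475677/60500z - 11799/60500
  leading term z^2: no divisor's leading term divides it; move 11664/1375z^2 to the remainder.
  leading term y: no divisor's leading term divides it; move -4923/60500y to the remainder.
  leading term z: no divisor's leading term divides it; move -475677/60500z to the remainder.
  leading term 1: no divisor's leading term divides it; move -11799/60500 to the remainder.
  remainder 11664/1375z^2 - 4923/60500y - 475677/60500z - 11799/60500 ≠ 0; add m_4 = 11664/1375z^2 - 4923/60500y - 475677/60500z - 11799/60500 to the basis.

S(g_2,r): leading monomials are coprime, so the S-polynomial reduces to 0 (Buchberger's first criterion).
S(g_1,m_4): leading monomials are coprime, so the S-polynomial reduces to 0 (Buchberger's first criterion).
S(g_2,m_4): leading monomials are coprime, so the S-polynomial reduces to 0 (Buchberger's first criterion).
S(r,m_4): lcm = yz^2. S = -18/5z^3 + 547/57024y^2 - 119/285120yz + 131/55z^2 + 437/19008y + 213/220z.
  leading term z^3: subtract (-275/648z)·m_4 from -18/5z^3 + 547/57024y^2 - 119/285120yz + 131/55z^2 + 437/19008y + 213/220z → 547/57024y^2 - 1993/57024yz - 275/288z^2 + 437/19008y + 85/96z
  leading term y^2: subtract (547/57024)·g_1 from 547/57024y^2 - 1993/57024yz - 275/288z^2 + 437/19008y + 85/96z → 929/26730yz - 146/135z^2 - 2191/95040y + 829007/855360z + 15863/285120
  leading term yz: subtract (-929/32670)·r from 929/26730yz - 146/135z^2 - 2191/95040y + 829007/855360z + 15863/285120 → -263/275z^2 + 143861/15681600y + 13900339/15681600z + 114931/5227200
  leading term z^2: subtract (-1315/11664)·m_4 from -263/275z^2 + 143861/15681600y + 13900339/15681600z + 114931/5227200 → 0
  remainder 0.

Every S-polynomial of the final basis reduces to 0, so we have a Gröbner basis.
Inter-reduce: drop elements whose leading term is divisible by another's, tail-reduce, and make monic.
Reduced Gröbner basis: {y^2 - 33/16y - 55/16z + 15/16, yz - 277/288y - 275/288z + 85/96, z^2 - 547/57024y - 52853/57024z - 437/19008, x + 5/12y - 3/2z + 7/12}.
The reduced Gröbner basis of I + (p) is {y^2 - 33/16y - 55/16z + 15/16, yz - 277/288y - 275/288z + 85/96, z^2 - 547/57024y - 52853/57024z - 437/19008, x + 5/12y - 3/2z + 7/12} ≠ {1}, a proper ideal, so the enlarged system stays consistent: p is independent of I, with normal form -11/9yz + 22/5z^2 + 17/15y - 131/45z - 71/60.

-10y^3 + 218/3y^2z - 132yz^2 + 4/5xy - 48y^2 + 262/3yz + 58y + 3/4 is independent of I; its normal form modulo I is -11/9yz + 22/5z^2 + 17/15y - 131/45z - 71/60.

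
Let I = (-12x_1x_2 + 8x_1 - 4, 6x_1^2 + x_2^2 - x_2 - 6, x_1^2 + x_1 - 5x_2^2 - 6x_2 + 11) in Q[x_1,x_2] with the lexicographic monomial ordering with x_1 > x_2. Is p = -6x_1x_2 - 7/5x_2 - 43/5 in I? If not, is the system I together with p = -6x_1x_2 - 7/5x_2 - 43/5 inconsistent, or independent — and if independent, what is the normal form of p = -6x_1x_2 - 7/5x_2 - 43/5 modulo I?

Adjoining -6x_1x_2 - 7/5x_2 - 43/5 makes the ideal the whole ring: the system is inconsistent.

First compute the reduced Gröbner basis of I by Buchberger's algorithm.
f_1 = -12x_1x_2 + 8x_1 - 4, LT = x_1x_2.
f_2 = 6x_1^2 + x_2^2 - x_2 - 6, LT = x_1^2.
f_3 = x_1^2 + x_1 - 5x_2^2 - 6x_2 + 11, LT = x_1^2.

S(f_1,f_2): lcm = x_1^2x_2. S = -2/3x_1^2 + 1/3x_1 - 1/6x_2^3 + 1/6x_2^2 + x_2.
  reduce S modulo (f_1, f_2, f_3):
  remainder 1/3x_1 - 1/6x_2^3 + 5/18x_2^2 + 8/9x_2 - 2/3 ≠ 0; add h_4 = 1/3x_1 - 1/6x_2^3 + 5/18x_2^2 + 8/9x_2 - 2/3 to the basis.

S(f_1,f_3): lcm = x_1^2x_2. S = -2/3x_1^2 - x_1x_2 + 1/3x_1 + 5x_2^3 + 6x_2^2 - 11x_2.
  reduce S modulo (f_1, f_2, f_3, h_4):
  remainder 29/6x_2^3 + 115/18x_2^2 - 92/9x_2 - 1 ≠ 0; add h_5 = 29/6x_2^3 + 115/18x_2^2 - 92/9x_2 - 1 to the basis.

S(f_2,f_3): lcm = x_1^2. S = -x_1 + 31/6x_2^2 + 35/6x_2 - 12.
  reduce S modulo (f_1, f_2, f_3, h_4, h_5):
  remainder 1159/174x_2^2 + 1295/174x_2 - 409/29 ≠ 0; add h_6 = 1159/174x_2^2 + 1295/174x_2 - 409/29 to the basis.

S(f_1,h_4): lcm = x_1x_2. S = -2/3x_1 + 1/2x_2^4 - 5/6x_2^3 - 8/3x_2^2 + 2x_2 + 1/3.
  reduce S modulo (f_1, f_2, f_3, h_4, h_5, h_6):
  remainder -151853/100833x_2 + 151853/100833 ≠ 0; add h_7 = -151853/100833x_2 + 151853/100833 to the basis.

The other S-polynomials (S(f_2,h_4), S(f_3,h_4), S(f_1,h_5), S(f_2,h_5), S(f_3,h_5), S(h_4,h_5), S(f_1,h_6), S(f_2,h_6), S(f_3,h_6), S(h_4,h_6), S(h_5,h_6), S(f_1,h_7), S(f_2,h_7), S(f_3,h_7), S(h_4,h_7), S(h_5,h_7), S(h_6,h_7)) all reduce to 0 modulo the current basis, so we have a Gröbner basis.
Inter-reduce: drop elements whose leading term is divisible by another's, tail-reduce, and make monic.
Reduced Gröbner basis: {x_1 + 1, x_2 - 1}.
Label its elements g_1 = x_1 + 1, g_2 = x_2 - 1.

Reduce p = -6x_1x_2 - 7/5x_2 - 43/5 modulo G:
  leading term x_1x_2: subtract (-6x_2)·g_1 from -6x_1x_2 - 7/5x_2 - 43/5 → 23/5x_2 - 43/5
  leading term x_2: subtract (23/5)·g_2 from 23/5x_2 - 43/5 → -4
  leading term 1: no divisor's leading term divides it; move -4 to the remainder.
  normal form = -4.
The normal form is nonzero, so p ∉ I. Since p minus its normal form lies in I, I + (p) = I + (r) where r = -4; decide whether this ideal is the whole ring.
Here r = -4 is a nonzero constant, hence a unit: 1 ∈ I + (p), the Gröbner basis of I + (p) is {1}, and the enlarged system has no common solution — adjoining p is inconsistent.

Ideal membership is decidable via reduction modulo a Gröbner basis.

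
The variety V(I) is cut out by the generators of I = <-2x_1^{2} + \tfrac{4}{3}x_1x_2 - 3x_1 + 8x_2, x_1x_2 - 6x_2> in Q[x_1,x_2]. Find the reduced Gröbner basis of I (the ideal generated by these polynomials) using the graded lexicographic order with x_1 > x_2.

f_1 = -2x_1^{2} + \tfrac{4}{3}x_1x_2 - 3x_1 + 8x_2, LT = x_1^{2}.
f_2 = x_1x_2 - 6x_2, LT = x_1x_2.

S(f_1,f_2): lcm = x_1^{2}x_2. S = -\tfrac{2}{3}x_1x_2^{2} + \tfrac{15}{2}x_1x_2 - 4x_2^{2}.
  leading term x_1x_2^{2}: subtract (-\tfrac{2}{3}x_2)·f_2 from -\tfrac{2}{3}x_1x_2^{2} + \tfrac{15}{2}x_1x_2 - 4x_2^{2} → \tfrac{15}{2}x_1x_2 - 8x_2^{2}
  leading term x_1x_2: subtract (\tfrac{15}{2})·f_2 from \tfrac{15}{2}x_1x_2 - 8x_2^{2} → -8x_2^{2} + 45x_2
  leading term x_2^{2}: no divisor's leading term divides it; move -8x_2^{2} to the remainder.
  leading term x_2: no divisor's leading term divides it; move 45x_2 to the remainder.
  remainder -8x_2^{2} + 45x_2 ≠ 0; add g_3 = -8x_2^{2} + 45x_2 to the basis.

The other S-polynomials (S(f_1,g_3), S(f_2,g_3)) all reduce to 0 modulo the current basis, so we have a Gröbner basis.

G = {x_1^{2} + \tfrac{3}{2}x_1 - 8x_2, x_1x_2 - 6x_2, x_2^{2} - \tfrac{45}{8}x_2}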